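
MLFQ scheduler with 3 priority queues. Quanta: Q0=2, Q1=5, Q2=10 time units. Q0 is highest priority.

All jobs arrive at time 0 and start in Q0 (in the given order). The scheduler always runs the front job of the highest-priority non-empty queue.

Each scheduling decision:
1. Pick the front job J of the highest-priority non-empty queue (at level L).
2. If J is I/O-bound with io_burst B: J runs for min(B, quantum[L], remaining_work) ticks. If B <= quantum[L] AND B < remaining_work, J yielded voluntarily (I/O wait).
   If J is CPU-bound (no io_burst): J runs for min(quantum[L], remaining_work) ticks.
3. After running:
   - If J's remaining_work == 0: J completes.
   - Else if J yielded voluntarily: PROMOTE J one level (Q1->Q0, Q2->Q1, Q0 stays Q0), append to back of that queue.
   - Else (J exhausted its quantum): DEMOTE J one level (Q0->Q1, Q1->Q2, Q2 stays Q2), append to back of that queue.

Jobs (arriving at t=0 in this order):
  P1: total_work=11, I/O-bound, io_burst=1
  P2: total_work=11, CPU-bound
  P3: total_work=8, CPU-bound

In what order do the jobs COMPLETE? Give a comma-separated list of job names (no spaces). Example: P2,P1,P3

Answer: P1,P2,P3

Derivation:
t=0-1: P1@Q0 runs 1, rem=10, I/O yield, promote→Q0. Q0=[P2,P3,P1] Q1=[] Q2=[]
t=1-3: P2@Q0 runs 2, rem=9, quantum used, demote→Q1. Q0=[P3,P1] Q1=[P2] Q2=[]
t=3-5: P3@Q0 runs 2, rem=6, quantum used, demote→Q1. Q0=[P1] Q1=[P2,P3] Q2=[]
t=5-6: P1@Q0 runs 1, rem=9, I/O yield, promote→Q0. Q0=[P1] Q1=[P2,P3] Q2=[]
t=6-7: P1@Q0 runs 1, rem=8, I/O yield, promote→Q0. Q0=[P1] Q1=[P2,P3] Q2=[]
t=7-8: P1@Q0 runs 1, rem=7, I/O yield, promote→Q0. Q0=[P1] Q1=[P2,P3] Q2=[]
t=8-9: P1@Q0 runs 1, rem=6, I/O yield, promote→Q0. Q0=[P1] Q1=[P2,P3] Q2=[]
t=9-10: P1@Q0 runs 1, rem=5, I/O yield, promote→Q0. Q0=[P1] Q1=[P2,P3] Q2=[]
t=10-11: P1@Q0 runs 1, rem=4, I/O yield, promote→Q0. Q0=[P1] Q1=[P2,P3] Q2=[]
t=11-12: P1@Q0 runs 1, rem=3, I/O yield, promote→Q0. Q0=[P1] Q1=[P2,P3] Q2=[]
t=12-13: P1@Q0 runs 1, rem=2, I/O yield, promote→Q0. Q0=[P1] Q1=[P2,P3] Q2=[]
t=13-14: P1@Q0 runs 1, rem=1, I/O yield, promote→Q0. Q0=[P1] Q1=[P2,P3] Q2=[]
t=14-15: P1@Q0 runs 1, rem=0, completes. Q0=[] Q1=[P2,P3] Q2=[]
t=15-20: P2@Q1 runs 5, rem=4, quantum used, demote→Q2. Q0=[] Q1=[P3] Q2=[P2]
t=20-25: P3@Q1 runs 5, rem=1, quantum used, demote→Q2. Q0=[] Q1=[] Q2=[P2,P3]
t=25-29: P2@Q2 runs 4, rem=0, completes. Q0=[] Q1=[] Q2=[P3]
t=29-30: P3@Q2 runs 1, rem=0, completes. Q0=[] Q1=[] Q2=[]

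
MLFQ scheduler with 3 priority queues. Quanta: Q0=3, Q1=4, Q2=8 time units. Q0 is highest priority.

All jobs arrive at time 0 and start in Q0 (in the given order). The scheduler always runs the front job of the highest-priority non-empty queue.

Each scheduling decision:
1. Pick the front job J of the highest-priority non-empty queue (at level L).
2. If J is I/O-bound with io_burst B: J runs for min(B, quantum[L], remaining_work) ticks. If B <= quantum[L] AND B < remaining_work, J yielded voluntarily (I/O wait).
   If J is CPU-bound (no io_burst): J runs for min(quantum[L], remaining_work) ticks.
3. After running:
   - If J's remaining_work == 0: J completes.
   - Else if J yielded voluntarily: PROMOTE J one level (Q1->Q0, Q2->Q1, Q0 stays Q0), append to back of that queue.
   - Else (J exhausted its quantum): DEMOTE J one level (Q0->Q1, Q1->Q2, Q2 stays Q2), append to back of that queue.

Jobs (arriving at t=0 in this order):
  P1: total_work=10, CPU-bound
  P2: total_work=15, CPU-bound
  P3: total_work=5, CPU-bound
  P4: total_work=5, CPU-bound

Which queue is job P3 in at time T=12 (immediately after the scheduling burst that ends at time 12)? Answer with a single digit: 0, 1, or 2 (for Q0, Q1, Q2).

Answer: 1

Derivation:
t=0-3: P1@Q0 runs 3, rem=7, quantum used, demote→Q1. Q0=[P2,P3,P4] Q1=[P1] Q2=[]
t=3-6: P2@Q0 runs 3, rem=12, quantum used, demote→Q1. Q0=[P3,P4] Q1=[P1,P2] Q2=[]
t=6-9: P3@Q0 runs 3, rem=2, quantum used, demote→Q1. Q0=[P4] Q1=[P1,P2,P3] Q2=[]
t=9-12: P4@Q0 runs 3, rem=2, quantum used, demote→Q1. Q0=[] Q1=[P1,P2,P3,P4] Q2=[]
t=12-16: P1@Q1 runs 4, rem=3, quantum used, demote→Q2. Q0=[] Q1=[P2,P3,P4] Q2=[P1]
t=16-20: P2@Q1 runs 4, rem=8, quantum used, demote→Q2. Q0=[] Q1=[P3,P4] Q2=[P1,P2]
t=20-22: P3@Q1 runs 2, rem=0, completes. Q0=[] Q1=[P4] Q2=[P1,P2]
t=22-24: P4@Q1 runs 2, rem=0, completes. Q0=[] Q1=[] Q2=[P1,P2]
t=24-27: P1@Q2 runs 3, rem=0, completes. Q0=[] Q1=[] Q2=[P2]
t=27-35: P2@Q2 runs 8, rem=0, completes. Q0=[] Q1=[] Q2=[]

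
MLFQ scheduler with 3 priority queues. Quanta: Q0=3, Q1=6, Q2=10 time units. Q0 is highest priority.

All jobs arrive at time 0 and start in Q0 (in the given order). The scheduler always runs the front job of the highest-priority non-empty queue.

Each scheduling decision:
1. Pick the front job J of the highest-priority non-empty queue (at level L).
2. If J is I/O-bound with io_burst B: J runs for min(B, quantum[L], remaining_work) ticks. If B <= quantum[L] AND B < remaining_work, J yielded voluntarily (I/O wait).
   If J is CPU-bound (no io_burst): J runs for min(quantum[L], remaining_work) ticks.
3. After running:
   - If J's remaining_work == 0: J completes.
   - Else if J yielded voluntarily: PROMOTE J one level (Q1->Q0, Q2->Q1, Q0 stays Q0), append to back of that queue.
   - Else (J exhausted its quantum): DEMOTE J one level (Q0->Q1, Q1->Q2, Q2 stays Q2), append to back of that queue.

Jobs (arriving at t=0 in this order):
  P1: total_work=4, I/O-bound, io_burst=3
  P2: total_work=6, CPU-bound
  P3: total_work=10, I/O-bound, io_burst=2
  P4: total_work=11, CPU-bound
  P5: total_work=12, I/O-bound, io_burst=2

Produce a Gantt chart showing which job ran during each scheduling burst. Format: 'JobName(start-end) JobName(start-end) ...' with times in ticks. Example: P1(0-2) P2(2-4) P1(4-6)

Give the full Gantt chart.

t=0-3: P1@Q0 runs 3, rem=1, I/O yield, promote→Q0. Q0=[P2,P3,P4,P5,P1] Q1=[] Q2=[]
t=3-6: P2@Q0 runs 3, rem=3, quantum used, demote→Q1. Q0=[P3,P4,P5,P1] Q1=[P2] Q2=[]
t=6-8: P3@Q0 runs 2, rem=8, I/O yield, promote→Q0. Q0=[P4,P5,P1,P3] Q1=[P2] Q2=[]
t=8-11: P4@Q0 runs 3, rem=8, quantum used, demote→Q1. Q0=[P5,P1,P3] Q1=[P2,P4] Q2=[]
t=11-13: P5@Q0 runs 2, rem=10, I/O yield, promote→Q0. Q0=[P1,P3,P5] Q1=[P2,P4] Q2=[]
t=13-14: P1@Q0 runs 1, rem=0, completes. Q0=[P3,P5] Q1=[P2,P4] Q2=[]
t=14-16: P3@Q0 runs 2, rem=6, I/O yield, promote→Q0. Q0=[P5,P3] Q1=[P2,P4] Q2=[]
t=16-18: P5@Q0 runs 2, rem=8, I/O yield, promote→Q0. Q0=[P3,P5] Q1=[P2,P4] Q2=[]
t=18-20: P3@Q0 runs 2, rem=4, I/O yield, promote→Q0. Q0=[P5,P3] Q1=[P2,P4] Q2=[]
t=20-22: P5@Q0 runs 2, rem=6, I/O yield, promote→Q0. Q0=[P3,P5] Q1=[P2,P4] Q2=[]
t=22-24: P3@Q0 runs 2, rem=2, I/O yield, promote→Q0. Q0=[P5,P3] Q1=[P2,P4] Q2=[]
t=24-26: P5@Q0 runs 2, rem=4, I/O yield, promote→Q0. Q0=[P3,P5] Q1=[P2,P4] Q2=[]
t=26-28: P3@Q0 runs 2, rem=0, completes. Q0=[P5] Q1=[P2,P4] Q2=[]
t=28-30: P5@Q0 runs 2, rem=2, I/O yield, promote→Q0. Q0=[P5] Q1=[P2,P4] Q2=[]
t=30-32: P5@Q0 runs 2, rem=0, completes. Q0=[] Q1=[P2,P4] Q2=[]
t=32-35: P2@Q1 runs 3, rem=0, completes. Q0=[] Q1=[P4] Q2=[]
t=35-41: P4@Q1 runs 6, rem=2, quantum used, demote→Q2. Q0=[] Q1=[] Q2=[P4]
t=41-43: P4@Q2 runs 2, rem=0, completes. Q0=[] Q1=[] Q2=[]

Answer: P1(0-3) P2(3-6) P3(6-8) P4(8-11) P5(11-13) P1(13-14) P3(14-16) P5(16-18) P3(18-20) P5(20-22) P3(22-24) P5(24-26) P3(26-28) P5(28-30) P5(30-32) P2(32-35) P4(35-41) P4(41-43)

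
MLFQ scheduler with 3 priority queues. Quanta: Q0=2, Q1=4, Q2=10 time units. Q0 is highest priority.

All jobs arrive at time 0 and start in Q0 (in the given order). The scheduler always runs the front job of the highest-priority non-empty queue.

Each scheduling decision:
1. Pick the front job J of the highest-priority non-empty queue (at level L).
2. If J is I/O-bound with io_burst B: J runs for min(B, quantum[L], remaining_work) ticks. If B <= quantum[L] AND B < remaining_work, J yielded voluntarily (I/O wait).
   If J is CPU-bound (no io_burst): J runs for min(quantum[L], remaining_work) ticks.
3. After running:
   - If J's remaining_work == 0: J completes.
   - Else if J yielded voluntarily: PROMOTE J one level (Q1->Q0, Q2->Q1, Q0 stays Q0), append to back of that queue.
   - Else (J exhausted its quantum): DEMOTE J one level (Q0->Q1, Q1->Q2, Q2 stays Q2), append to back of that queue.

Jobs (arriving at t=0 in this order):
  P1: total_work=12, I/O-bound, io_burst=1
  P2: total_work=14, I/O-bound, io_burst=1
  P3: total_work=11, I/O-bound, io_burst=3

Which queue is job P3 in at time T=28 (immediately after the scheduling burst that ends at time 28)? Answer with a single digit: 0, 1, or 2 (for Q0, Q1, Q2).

t=0-1: P1@Q0 runs 1, rem=11, I/O yield, promote→Q0. Q0=[P2,P3,P1] Q1=[] Q2=[]
t=1-2: P2@Q0 runs 1, rem=13, I/O yield, promote→Q0. Q0=[P3,P1,P2] Q1=[] Q2=[]
t=2-4: P3@Q0 runs 2, rem=9, quantum used, demote→Q1. Q0=[P1,P2] Q1=[P3] Q2=[]
t=4-5: P1@Q0 runs 1, rem=10, I/O yield, promote→Q0. Q0=[P2,P1] Q1=[P3] Q2=[]
t=5-6: P2@Q0 runs 1, rem=12, I/O yield, promote→Q0. Q0=[P1,P2] Q1=[P3] Q2=[]
t=6-7: P1@Q0 runs 1, rem=9, I/O yield, promote→Q0. Q0=[P2,P1] Q1=[P3] Q2=[]
t=7-8: P2@Q0 runs 1, rem=11, I/O yield, promote→Q0. Q0=[P1,P2] Q1=[P3] Q2=[]
t=8-9: P1@Q0 runs 1, rem=8, I/O yield, promote→Q0. Q0=[P2,P1] Q1=[P3] Q2=[]
t=9-10: P2@Q0 runs 1, rem=10, I/O yield, promote→Q0. Q0=[P1,P2] Q1=[P3] Q2=[]
t=10-11: P1@Q0 runs 1, rem=7, I/O yield, promote→Q0. Q0=[P2,P1] Q1=[P3] Q2=[]
t=11-12: P2@Q0 runs 1, rem=9, I/O yield, promote→Q0. Q0=[P1,P2] Q1=[P3] Q2=[]
t=12-13: P1@Q0 runs 1, rem=6, I/O yield, promote→Q0. Q0=[P2,P1] Q1=[P3] Q2=[]
t=13-14: P2@Q0 runs 1, rem=8, I/O yield, promote→Q0. Q0=[P1,P2] Q1=[P3] Q2=[]
t=14-15: P1@Q0 runs 1, rem=5, I/O yield, promote→Q0. Q0=[P2,P1] Q1=[P3] Q2=[]
t=15-16: P2@Q0 runs 1, rem=7, I/O yield, promote→Q0. Q0=[P1,P2] Q1=[P3] Q2=[]
t=16-17: P1@Q0 runs 1, rem=4, I/O yield, promote→Q0. Q0=[P2,P1] Q1=[P3] Q2=[]
t=17-18: P2@Q0 runs 1, rem=6, I/O yield, promote→Q0. Q0=[P1,P2] Q1=[P3] Q2=[]
t=18-19: P1@Q0 runs 1, rem=3, I/O yield, promote→Q0. Q0=[P2,P1] Q1=[P3] Q2=[]
t=19-20: P2@Q0 runs 1, rem=5, I/O yield, promote→Q0. Q0=[P1,P2] Q1=[P3] Q2=[]
t=20-21: P1@Q0 runs 1, rem=2, I/O yield, promote→Q0. Q0=[P2,P1] Q1=[P3] Q2=[]
t=21-22: P2@Q0 runs 1, rem=4, I/O yield, promote→Q0. Q0=[P1,P2] Q1=[P3] Q2=[]
t=22-23: P1@Q0 runs 1, rem=1, I/O yield, promote→Q0. Q0=[P2,P1] Q1=[P3] Q2=[]
t=23-24: P2@Q0 runs 1, rem=3, I/O yield, promote→Q0. Q0=[P1,P2] Q1=[P3] Q2=[]
t=24-25: P1@Q0 runs 1, rem=0, completes. Q0=[P2] Q1=[P3] Q2=[]
t=25-26: P2@Q0 runs 1, rem=2, I/O yield, promote→Q0. Q0=[P2] Q1=[P3] Q2=[]
t=26-27: P2@Q0 runs 1, rem=1, I/O yield, promote→Q0. Q0=[P2] Q1=[P3] Q2=[]
t=27-28: P2@Q0 runs 1, rem=0, completes. Q0=[] Q1=[P3] Q2=[]
t=28-31: P3@Q1 runs 3, rem=6, I/O yield, promote→Q0. Q0=[P3] Q1=[] Q2=[]
t=31-33: P3@Q0 runs 2, rem=4, quantum used, demote→Q1. Q0=[] Q1=[P3] Q2=[]
t=33-36: P3@Q1 runs 3, rem=1, I/O yield, promote→Q0. Q0=[P3] Q1=[] Q2=[]
t=36-37: P3@Q0 runs 1, rem=0, completes. Q0=[] Q1=[] Q2=[]

Answer: 1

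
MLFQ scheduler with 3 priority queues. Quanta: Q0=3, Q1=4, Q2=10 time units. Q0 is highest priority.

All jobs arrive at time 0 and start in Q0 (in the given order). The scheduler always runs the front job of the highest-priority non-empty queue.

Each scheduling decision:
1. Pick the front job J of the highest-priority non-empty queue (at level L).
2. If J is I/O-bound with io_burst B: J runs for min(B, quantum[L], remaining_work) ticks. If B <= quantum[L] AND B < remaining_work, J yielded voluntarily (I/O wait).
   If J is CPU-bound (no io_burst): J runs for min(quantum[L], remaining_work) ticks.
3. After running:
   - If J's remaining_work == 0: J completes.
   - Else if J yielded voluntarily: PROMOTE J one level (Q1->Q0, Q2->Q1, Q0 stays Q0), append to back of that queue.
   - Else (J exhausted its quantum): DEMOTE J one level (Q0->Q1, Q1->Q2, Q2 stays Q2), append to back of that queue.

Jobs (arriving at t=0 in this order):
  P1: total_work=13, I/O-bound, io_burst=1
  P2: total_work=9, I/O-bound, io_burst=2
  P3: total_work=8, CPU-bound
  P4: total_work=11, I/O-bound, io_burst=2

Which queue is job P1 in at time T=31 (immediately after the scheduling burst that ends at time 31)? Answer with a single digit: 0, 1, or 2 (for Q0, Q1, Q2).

t=0-1: P1@Q0 runs 1, rem=12, I/O yield, promote→Q0. Q0=[P2,P3,P4,P1] Q1=[] Q2=[]
t=1-3: P2@Q0 runs 2, rem=7, I/O yield, promote→Q0. Q0=[P3,P4,P1,P2] Q1=[] Q2=[]
t=3-6: P3@Q0 runs 3, rem=5, quantum used, demote→Q1. Q0=[P4,P1,P2] Q1=[P3] Q2=[]
t=6-8: P4@Q0 runs 2, rem=9, I/O yield, promote→Q0. Q0=[P1,P2,P4] Q1=[P3] Q2=[]
t=8-9: P1@Q0 runs 1, rem=11, I/O yield, promote→Q0. Q0=[P2,P4,P1] Q1=[P3] Q2=[]
t=9-11: P2@Q0 runs 2, rem=5, I/O yield, promote→Q0. Q0=[P4,P1,P2] Q1=[P3] Q2=[]
t=11-13: P4@Q0 runs 2, rem=7, I/O yield, promote→Q0. Q0=[P1,P2,P4] Q1=[P3] Q2=[]
t=13-14: P1@Q0 runs 1, rem=10, I/O yield, promote→Q0. Q0=[P2,P4,P1] Q1=[P3] Q2=[]
t=14-16: P2@Q0 runs 2, rem=3, I/O yield, promote→Q0. Q0=[P4,P1,P2] Q1=[P3] Q2=[]
t=16-18: P4@Q0 runs 2, rem=5, I/O yield, promote→Q0. Q0=[P1,P2,P4] Q1=[P3] Q2=[]
t=18-19: P1@Q0 runs 1, rem=9, I/O yield, promote→Q0. Q0=[P2,P4,P1] Q1=[P3] Q2=[]
t=19-21: P2@Q0 runs 2, rem=1, I/O yield, promote→Q0. Q0=[P4,P1,P2] Q1=[P3] Q2=[]
t=21-23: P4@Q0 runs 2, rem=3, I/O yield, promote→Q0. Q0=[P1,P2,P4] Q1=[P3] Q2=[]
t=23-24: P1@Q0 runs 1, rem=8, I/O yield, promote→Q0. Q0=[P2,P4,P1] Q1=[P3] Q2=[]
t=24-25: P2@Q0 runs 1, rem=0, completes. Q0=[P4,P1] Q1=[P3] Q2=[]
t=25-27: P4@Q0 runs 2, rem=1, I/O yield, promote→Q0. Q0=[P1,P4] Q1=[P3] Q2=[]
t=27-28: P1@Q0 runs 1, rem=7, I/O yield, promote→Q0. Q0=[P4,P1] Q1=[P3] Q2=[]
t=28-29: P4@Q0 runs 1, rem=0, completes. Q0=[P1] Q1=[P3] Q2=[]
t=29-30: P1@Q0 runs 1, rem=6, I/O yield, promote→Q0. Q0=[P1] Q1=[P3] Q2=[]
t=30-31: P1@Q0 runs 1, rem=5, I/O yield, promote→Q0. Q0=[P1] Q1=[P3] Q2=[]
t=31-32: P1@Q0 runs 1, rem=4, I/O yield, promote→Q0. Q0=[P1] Q1=[P3] Q2=[]
t=32-33: P1@Q0 runs 1, rem=3, I/O yield, promote→Q0. Q0=[P1] Q1=[P3] Q2=[]
t=33-34: P1@Q0 runs 1, rem=2, I/O yield, promote→Q0. Q0=[P1] Q1=[P3] Q2=[]
t=34-35: P1@Q0 runs 1, rem=1, I/O yield, promote→Q0. Q0=[P1] Q1=[P3] Q2=[]
t=35-36: P1@Q0 runs 1, rem=0, completes. Q0=[] Q1=[P3] Q2=[]
t=36-40: P3@Q1 runs 4, rem=1, quantum used, demote→Q2. Q0=[] Q1=[] Q2=[P3]
t=40-41: P3@Q2 runs 1, rem=0, completes. Q0=[] Q1=[] Q2=[]

Answer: 0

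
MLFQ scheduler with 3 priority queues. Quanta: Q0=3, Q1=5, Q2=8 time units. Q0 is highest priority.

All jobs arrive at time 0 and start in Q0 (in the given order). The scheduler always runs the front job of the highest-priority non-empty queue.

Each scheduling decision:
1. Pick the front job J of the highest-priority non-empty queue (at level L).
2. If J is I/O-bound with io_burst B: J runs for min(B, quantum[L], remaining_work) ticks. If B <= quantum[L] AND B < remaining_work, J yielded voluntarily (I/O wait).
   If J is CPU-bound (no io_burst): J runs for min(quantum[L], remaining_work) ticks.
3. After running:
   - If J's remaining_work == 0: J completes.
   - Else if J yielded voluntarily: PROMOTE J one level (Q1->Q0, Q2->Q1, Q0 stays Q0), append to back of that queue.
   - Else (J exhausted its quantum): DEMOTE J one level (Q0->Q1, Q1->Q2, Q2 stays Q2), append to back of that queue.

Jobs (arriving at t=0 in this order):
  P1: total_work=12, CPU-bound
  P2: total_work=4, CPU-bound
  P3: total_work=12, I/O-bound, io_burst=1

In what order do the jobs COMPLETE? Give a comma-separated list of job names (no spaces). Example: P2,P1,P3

t=0-3: P1@Q0 runs 3, rem=9, quantum used, demote→Q1. Q0=[P2,P3] Q1=[P1] Q2=[]
t=3-6: P2@Q0 runs 3, rem=1, quantum used, demote→Q1. Q0=[P3] Q1=[P1,P2] Q2=[]
t=6-7: P3@Q0 runs 1, rem=11, I/O yield, promote→Q0. Q0=[P3] Q1=[P1,P2] Q2=[]
t=7-8: P3@Q0 runs 1, rem=10, I/O yield, promote→Q0. Q0=[P3] Q1=[P1,P2] Q2=[]
t=8-9: P3@Q0 runs 1, rem=9, I/O yield, promote→Q0. Q0=[P3] Q1=[P1,P2] Q2=[]
t=9-10: P3@Q0 runs 1, rem=8, I/O yield, promote→Q0. Q0=[P3] Q1=[P1,P2] Q2=[]
t=10-11: P3@Q0 runs 1, rem=7, I/O yield, promote→Q0. Q0=[P3] Q1=[P1,P2] Q2=[]
t=11-12: P3@Q0 runs 1, rem=6, I/O yield, promote→Q0. Q0=[P3] Q1=[P1,P2] Q2=[]
t=12-13: P3@Q0 runs 1, rem=5, I/O yield, promote→Q0. Q0=[P3] Q1=[P1,P2] Q2=[]
t=13-14: P3@Q0 runs 1, rem=4, I/O yield, promote→Q0. Q0=[P3] Q1=[P1,P2] Q2=[]
t=14-15: P3@Q0 runs 1, rem=3, I/O yield, promote→Q0. Q0=[P3] Q1=[P1,P2] Q2=[]
t=15-16: P3@Q0 runs 1, rem=2, I/O yield, promote→Q0. Q0=[P3] Q1=[P1,P2] Q2=[]
t=16-17: P3@Q0 runs 1, rem=1, I/O yield, promote→Q0. Q0=[P3] Q1=[P1,P2] Q2=[]
t=17-18: P3@Q0 runs 1, rem=0, completes. Q0=[] Q1=[P1,P2] Q2=[]
t=18-23: P1@Q1 runs 5, rem=4, quantum used, demote→Q2. Q0=[] Q1=[P2] Q2=[P1]
t=23-24: P2@Q1 runs 1, rem=0, completes. Q0=[] Q1=[] Q2=[P1]
t=24-28: P1@Q2 runs 4, rem=0, completes. Q0=[] Q1=[] Q2=[]

Answer: P3,P2,P1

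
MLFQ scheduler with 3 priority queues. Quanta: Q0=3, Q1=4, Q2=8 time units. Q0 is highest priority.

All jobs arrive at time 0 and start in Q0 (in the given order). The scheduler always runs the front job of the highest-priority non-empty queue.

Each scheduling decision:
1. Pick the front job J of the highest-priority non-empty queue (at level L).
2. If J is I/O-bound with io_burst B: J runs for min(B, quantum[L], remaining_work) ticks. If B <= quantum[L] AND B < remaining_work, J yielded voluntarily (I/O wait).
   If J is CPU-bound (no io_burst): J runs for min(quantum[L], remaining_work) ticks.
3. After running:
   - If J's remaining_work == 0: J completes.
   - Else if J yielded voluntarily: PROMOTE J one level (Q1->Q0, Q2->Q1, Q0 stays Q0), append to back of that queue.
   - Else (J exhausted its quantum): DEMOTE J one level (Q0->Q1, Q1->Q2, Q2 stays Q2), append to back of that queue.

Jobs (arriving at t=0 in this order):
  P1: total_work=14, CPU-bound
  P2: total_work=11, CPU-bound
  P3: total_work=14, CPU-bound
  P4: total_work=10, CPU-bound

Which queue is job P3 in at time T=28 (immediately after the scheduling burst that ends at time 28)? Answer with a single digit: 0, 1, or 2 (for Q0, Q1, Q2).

Answer: 2

Derivation:
t=0-3: P1@Q0 runs 3, rem=11, quantum used, demote→Q1. Q0=[P2,P3,P4] Q1=[P1] Q2=[]
t=3-6: P2@Q0 runs 3, rem=8, quantum used, demote→Q1. Q0=[P3,P4] Q1=[P1,P2] Q2=[]
t=6-9: P3@Q0 runs 3, rem=11, quantum used, demote→Q1. Q0=[P4] Q1=[P1,P2,P3] Q2=[]
t=9-12: P4@Q0 runs 3, rem=7, quantum used, demote→Q1. Q0=[] Q1=[P1,P2,P3,P4] Q2=[]
t=12-16: P1@Q1 runs 4, rem=7, quantum used, demote→Q2. Q0=[] Q1=[P2,P3,P4] Q2=[P1]
t=16-20: P2@Q1 runs 4, rem=4, quantum used, demote→Q2. Q0=[] Q1=[P3,P4] Q2=[P1,P2]
t=20-24: P3@Q1 runs 4, rem=7, quantum used, demote→Q2. Q0=[] Q1=[P4] Q2=[P1,P2,P3]
t=24-28: P4@Q1 runs 4, rem=3, quantum used, demote→Q2. Q0=[] Q1=[] Q2=[P1,P2,P3,P4]
t=28-35: P1@Q2 runs 7, rem=0, completes. Q0=[] Q1=[] Q2=[P2,P3,P4]
t=35-39: P2@Q2 runs 4, rem=0, completes. Q0=[] Q1=[] Q2=[P3,P4]
t=39-46: P3@Q2 runs 7, rem=0, completes. Q0=[] Q1=[] Q2=[P4]
t=46-49: P4@Q2 runs 3, rem=0, completes. Q0=[] Q1=[] Q2=[]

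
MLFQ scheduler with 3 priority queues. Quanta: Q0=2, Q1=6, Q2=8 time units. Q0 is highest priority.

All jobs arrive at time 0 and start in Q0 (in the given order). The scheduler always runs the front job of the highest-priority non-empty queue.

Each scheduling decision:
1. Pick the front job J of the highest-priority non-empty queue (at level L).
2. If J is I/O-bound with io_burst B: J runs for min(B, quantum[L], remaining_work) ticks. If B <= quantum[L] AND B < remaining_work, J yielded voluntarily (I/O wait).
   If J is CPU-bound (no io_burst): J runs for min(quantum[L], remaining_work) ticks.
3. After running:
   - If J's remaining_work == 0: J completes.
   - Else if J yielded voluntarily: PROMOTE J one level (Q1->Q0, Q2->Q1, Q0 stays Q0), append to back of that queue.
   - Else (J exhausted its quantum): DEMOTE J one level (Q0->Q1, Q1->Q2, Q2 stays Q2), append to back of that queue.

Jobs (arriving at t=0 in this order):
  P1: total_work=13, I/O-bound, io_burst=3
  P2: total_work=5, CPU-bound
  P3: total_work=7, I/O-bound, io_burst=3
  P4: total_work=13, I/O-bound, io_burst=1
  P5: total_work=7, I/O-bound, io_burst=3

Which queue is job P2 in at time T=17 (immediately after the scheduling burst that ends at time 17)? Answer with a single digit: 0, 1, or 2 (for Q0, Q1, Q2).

Answer: 1

Derivation:
t=0-2: P1@Q0 runs 2, rem=11, quantum used, demote→Q1. Q0=[P2,P3,P4,P5] Q1=[P1] Q2=[]
t=2-4: P2@Q0 runs 2, rem=3, quantum used, demote→Q1. Q0=[P3,P4,P5] Q1=[P1,P2] Q2=[]
t=4-6: P3@Q0 runs 2, rem=5, quantum used, demote→Q1. Q0=[P4,P5] Q1=[P1,P2,P3] Q2=[]
t=6-7: P4@Q0 runs 1, rem=12, I/O yield, promote→Q0. Q0=[P5,P4] Q1=[P1,P2,P3] Q2=[]
t=7-9: P5@Q0 runs 2, rem=5, quantum used, demote→Q1. Q0=[P4] Q1=[P1,P2,P3,P5] Q2=[]
t=9-10: P4@Q0 runs 1, rem=11, I/O yield, promote→Q0. Q0=[P4] Q1=[P1,P2,P3,P5] Q2=[]
t=10-11: P4@Q0 runs 1, rem=10, I/O yield, promote→Q0. Q0=[P4] Q1=[P1,P2,P3,P5] Q2=[]
t=11-12: P4@Q0 runs 1, rem=9, I/O yield, promote→Q0. Q0=[P4] Q1=[P1,P2,P3,P5] Q2=[]
t=12-13: P4@Q0 runs 1, rem=8, I/O yield, promote→Q0. Q0=[P4] Q1=[P1,P2,P3,P5] Q2=[]
t=13-14: P4@Q0 runs 1, rem=7, I/O yield, promote→Q0. Q0=[P4] Q1=[P1,P2,P3,P5] Q2=[]
t=14-15: P4@Q0 runs 1, rem=6, I/O yield, promote→Q0. Q0=[P4] Q1=[P1,P2,P3,P5] Q2=[]
t=15-16: P4@Q0 runs 1, rem=5, I/O yield, promote→Q0. Q0=[P4] Q1=[P1,P2,P3,P5] Q2=[]
t=16-17: P4@Q0 runs 1, rem=4, I/O yield, promote→Q0. Q0=[P4] Q1=[P1,P2,P3,P5] Q2=[]
t=17-18: P4@Q0 runs 1, rem=3, I/O yield, promote→Q0. Q0=[P4] Q1=[P1,P2,P3,P5] Q2=[]
t=18-19: P4@Q0 runs 1, rem=2, I/O yield, promote→Q0. Q0=[P4] Q1=[P1,P2,P3,P5] Q2=[]
t=19-20: P4@Q0 runs 1, rem=1, I/O yield, promote→Q0. Q0=[P4] Q1=[P1,P2,P3,P5] Q2=[]
t=20-21: P4@Q0 runs 1, rem=0, completes. Q0=[] Q1=[P1,P2,P3,P5] Q2=[]
t=21-24: P1@Q1 runs 3, rem=8, I/O yield, promote→Q0. Q0=[P1] Q1=[P2,P3,P5] Q2=[]
t=24-26: P1@Q0 runs 2, rem=6, quantum used, demote→Q1. Q0=[] Q1=[P2,P3,P5,P1] Q2=[]
t=26-29: P2@Q1 runs 3, rem=0, completes. Q0=[] Q1=[P3,P5,P1] Q2=[]
t=29-32: P3@Q1 runs 3, rem=2, I/O yield, promote→Q0. Q0=[P3] Q1=[P5,P1] Q2=[]
t=32-34: P3@Q0 runs 2, rem=0, completes. Q0=[] Q1=[P5,P1] Q2=[]
t=34-37: P5@Q1 runs 3, rem=2, I/O yield, promote→Q0. Q0=[P5] Q1=[P1] Q2=[]
t=37-39: P5@Q0 runs 2, rem=0, completes. Q0=[] Q1=[P1] Q2=[]
t=39-42: P1@Q1 runs 3, rem=3, I/O yield, promote→Q0. Q0=[P1] Q1=[] Q2=[]
t=42-44: P1@Q0 runs 2, rem=1, quantum used, demote→Q1. Q0=[] Q1=[P1] Q2=[]
t=44-45: P1@Q1 runs 1, rem=0, completes. Q0=[] Q1=[] Q2=[]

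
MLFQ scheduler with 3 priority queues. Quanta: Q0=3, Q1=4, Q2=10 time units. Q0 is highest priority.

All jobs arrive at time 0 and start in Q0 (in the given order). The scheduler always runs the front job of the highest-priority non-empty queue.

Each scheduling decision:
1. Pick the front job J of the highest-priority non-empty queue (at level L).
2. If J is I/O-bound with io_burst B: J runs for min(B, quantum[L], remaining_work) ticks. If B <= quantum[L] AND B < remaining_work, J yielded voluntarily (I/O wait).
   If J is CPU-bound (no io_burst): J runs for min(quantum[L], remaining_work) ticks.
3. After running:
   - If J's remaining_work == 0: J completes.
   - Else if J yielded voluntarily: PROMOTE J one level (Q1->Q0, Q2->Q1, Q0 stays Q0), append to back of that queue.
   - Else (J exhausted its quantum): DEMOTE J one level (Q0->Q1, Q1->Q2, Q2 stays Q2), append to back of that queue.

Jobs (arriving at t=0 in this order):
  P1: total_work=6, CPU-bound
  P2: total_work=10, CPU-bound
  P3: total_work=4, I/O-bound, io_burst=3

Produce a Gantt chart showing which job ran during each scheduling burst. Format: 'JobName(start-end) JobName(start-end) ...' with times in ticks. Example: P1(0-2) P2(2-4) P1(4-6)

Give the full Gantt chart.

Answer: P1(0-3) P2(3-6) P3(6-9) P3(9-10) P1(10-13) P2(13-17) P2(17-20)

Derivation:
t=0-3: P1@Q0 runs 3, rem=3, quantum used, demote→Q1. Q0=[P2,P3] Q1=[P1] Q2=[]
t=3-6: P2@Q0 runs 3, rem=7, quantum used, demote→Q1. Q0=[P3] Q1=[P1,P2] Q2=[]
t=6-9: P3@Q0 runs 3, rem=1, I/O yield, promote→Q0. Q0=[P3] Q1=[P1,P2] Q2=[]
t=9-10: P3@Q0 runs 1, rem=0, completes. Q0=[] Q1=[P1,P2] Q2=[]
t=10-13: P1@Q1 runs 3, rem=0, completes. Q0=[] Q1=[P2] Q2=[]
t=13-17: P2@Q1 runs 4, rem=3, quantum used, demote→Q2. Q0=[] Q1=[] Q2=[P2]
t=17-20: P2@Q2 runs 3, rem=0, completes. Q0=[] Q1=[] Q2=[]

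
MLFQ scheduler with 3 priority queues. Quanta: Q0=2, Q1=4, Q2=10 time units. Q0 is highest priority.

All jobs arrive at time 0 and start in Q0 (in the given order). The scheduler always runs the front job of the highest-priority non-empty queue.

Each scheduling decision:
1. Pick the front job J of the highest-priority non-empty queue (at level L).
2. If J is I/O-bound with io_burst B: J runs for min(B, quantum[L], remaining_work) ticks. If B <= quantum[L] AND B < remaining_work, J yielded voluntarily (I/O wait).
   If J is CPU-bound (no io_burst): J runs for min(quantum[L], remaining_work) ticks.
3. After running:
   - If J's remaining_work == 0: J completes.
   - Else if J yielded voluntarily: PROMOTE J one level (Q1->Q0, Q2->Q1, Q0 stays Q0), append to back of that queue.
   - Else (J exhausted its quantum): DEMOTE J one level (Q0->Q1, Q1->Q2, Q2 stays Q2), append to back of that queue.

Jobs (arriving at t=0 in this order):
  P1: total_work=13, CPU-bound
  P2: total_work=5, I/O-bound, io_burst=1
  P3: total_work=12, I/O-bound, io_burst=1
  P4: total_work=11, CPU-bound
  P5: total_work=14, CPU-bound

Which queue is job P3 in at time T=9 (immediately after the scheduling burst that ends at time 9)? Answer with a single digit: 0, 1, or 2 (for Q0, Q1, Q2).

Answer: 0

Derivation:
t=0-2: P1@Q0 runs 2, rem=11, quantum used, demote→Q1. Q0=[P2,P3,P4,P5] Q1=[P1] Q2=[]
t=2-3: P2@Q0 runs 1, rem=4, I/O yield, promote→Q0. Q0=[P3,P4,P5,P2] Q1=[P1] Q2=[]
t=3-4: P3@Q0 runs 1, rem=11, I/O yield, promote→Q0. Q0=[P4,P5,P2,P3] Q1=[P1] Q2=[]
t=4-6: P4@Q0 runs 2, rem=9, quantum used, demote→Q1. Q0=[P5,P2,P3] Q1=[P1,P4] Q2=[]
t=6-8: P5@Q0 runs 2, rem=12, quantum used, demote→Q1. Q0=[P2,P3] Q1=[P1,P4,P5] Q2=[]
t=8-9: P2@Q0 runs 1, rem=3, I/O yield, promote→Q0. Q0=[P3,P2] Q1=[P1,P4,P5] Q2=[]
t=9-10: P3@Q0 runs 1, rem=10, I/O yield, promote→Q0. Q0=[P2,P3] Q1=[P1,P4,P5] Q2=[]
t=10-11: P2@Q0 runs 1, rem=2, I/O yield, promote→Q0. Q0=[P3,P2] Q1=[P1,P4,P5] Q2=[]
t=11-12: P3@Q0 runs 1, rem=9, I/O yield, promote→Q0. Q0=[P2,P3] Q1=[P1,P4,P5] Q2=[]
t=12-13: P2@Q0 runs 1, rem=1, I/O yield, promote→Q0. Q0=[P3,P2] Q1=[P1,P4,P5] Q2=[]
t=13-14: P3@Q0 runs 1, rem=8, I/O yield, promote→Q0. Q0=[P2,P3] Q1=[P1,P4,P5] Q2=[]
t=14-15: P2@Q0 runs 1, rem=0, completes. Q0=[P3] Q1=[P1,P4,P5] Q2=[]
t=15-16: P3@Q0 runs 1, rem=7, I/O yield, promote→Q0. Q0=[P3] Q1=[P1,P4,P5] Q2=[]
t=16-17: P3@Q0 runs 1, rem=6, I/O yield, promote→Q0. Q0=[P3] Q1=[P1,P4,P5] Q2=[]
t=17-18: P3@Q0 runs 1, rem=5, I/O yield, promote→Q0. Q0=[P3] Q1=[P1,P4,P5] Q2=[]
t=18-19: P3@Q0 runs 1, rem=4, I/O yield, promote→Q0. Q0=[P3] Q1=[P1,P4,P5] Q2=[]
t=19-20: P3@Q0 runs 1, rem=3, I/O yield, promote→Q0. Q0=[P3] Q1=[P1,P4,P5] Q2=[]
t=20-21: P3@Q0 runs 1, rem=2, I/O yield, promote→Q0. Q0=[P3] Q1=[P1,P4,P5] Q2=[]
t=21-22: P3@Q0 runs 1, rem=1, I/O yield, promote→Q0. Q0=[P3] Q1=[P1,P4,P5] Q2=[]
t=22-23: P3@Q0 runs 1, rem=0, completes. Q0=[] Q1=[P1,P4,P5] Q2=[]
t=23-27: P1@Q1 runs 4, rem=7, quantum used, demote→Q2. Q0=[] Q1=[P4,P5] Q2=[P1]
t=27-31: P4@Q1 runs 4, rem=5, quantum used, demote→Q2. Q0=[] Q1=[P5] Q2=[P1,P4]
t=31-35: P5@Q1 runs 4, rem=8, quantum used, demote→Q2. Q0=[] Q1=[] Q2=[P1,P4,P5]
t=35-42: P1@Q2 runs 7, rem=0, completes. Q0=[] Q1=[] Q2=[P4,P5]
t=42-47: P4@Q2 runs 5, rem=0, completes. Q0=[] Q1=[] Q2=[P5]
t=47-55: P5@Q2 runs 8, rem=0, completes. Q0=[] Q1=[] Q2=[]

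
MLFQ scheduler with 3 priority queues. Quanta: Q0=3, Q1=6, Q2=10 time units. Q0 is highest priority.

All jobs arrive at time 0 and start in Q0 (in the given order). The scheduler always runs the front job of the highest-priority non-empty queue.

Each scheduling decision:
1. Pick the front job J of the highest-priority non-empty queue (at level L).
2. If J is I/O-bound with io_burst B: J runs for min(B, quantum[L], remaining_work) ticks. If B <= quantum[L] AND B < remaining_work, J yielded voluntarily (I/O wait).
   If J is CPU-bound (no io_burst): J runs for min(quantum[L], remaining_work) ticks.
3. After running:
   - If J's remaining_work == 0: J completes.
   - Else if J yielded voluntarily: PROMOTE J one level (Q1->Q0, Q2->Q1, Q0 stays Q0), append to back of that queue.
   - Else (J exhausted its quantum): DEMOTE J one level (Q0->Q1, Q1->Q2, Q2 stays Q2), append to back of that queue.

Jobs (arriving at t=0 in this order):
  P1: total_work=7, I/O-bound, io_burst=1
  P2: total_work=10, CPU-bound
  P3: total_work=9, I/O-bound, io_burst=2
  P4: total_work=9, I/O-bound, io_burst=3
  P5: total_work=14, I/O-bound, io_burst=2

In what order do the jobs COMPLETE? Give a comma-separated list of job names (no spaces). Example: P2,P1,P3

t=0-1: P1@Q0 runs 1, rem=6, I/O yield, promote→Q0. Q0=[P2,P3,P4,P5,P1] Q1=[] Q2=[]
t=1-4: P2@Q0 runs 3, rem=7, quantum used, demote→Q1. Q0=[P3,P4,P5,P1] Q1=[P2] Q2=[]
t=4-6: P3@Q0 runs 2, rem=7, I/O yield, promote→Q0. Q0=[P4,P5,P1,P3] Q1=[P2] Q2=[]
t=6-9: P4@Q0 runs 3, rem=6, I/O yield, promote→Q0. Q0=[P5,P1,P3,P4] Q1=[P2] Q2=[]
t=9-11: P5@Q0 runs 2, rem=12, I/O yield, promote→Q0. Q0=[P1,P3,P4,P5] Q1=[P2] Q2=[]
t=11-12: P1@Q0 runs 1, rem=5, I/O yield, promote→Q0. Q0=[P3,P4,P5,P1] Q1=[P2] Q2=[]
t=12-14: P3@Q0 runs 2, rem=5, I/O yield, promote→Q0. Q0=[P4,P5,P1,P3] Q1=[P2] Q2=[]
t=14-17: P4@Q0 runs 3, rem=3, I/O yield, promote→Q0. Q0=[P5,P1,P3,P4] Q1=[P2] Q2=[]
t=17-19: P5@Q0 runs 2, rem=10, I/O yield, promote→Q0. Q0=[P1,P3,P4,P5] Q1=[P2] Q2=[]
t=19-20: P1@Q0 runs 1, rem=4, I/O yield, promote→Q0. Q0=[P3,P4,P5,P1] Q1=[P2] Q2=[]
t=20-22: P3@Q0 runs 2, rem=3, I/O yield, promote→Q0. Q0=[P4,P5,P1,P3] Q1=[P2] Q2=[]
t=22-25: P4@Q0 runs 3, rem=0, completes. Q0=[P5,P1,P3] Q1=[P2] Q2=[]
t=25-27: P5@Q0 runs 2, rem=8, I/O yield, promote→Q0. Q0=[P1,P3,P5] Q1=[P2] Q2=[]
t=27-28: P1@Q0 runs 1, rem=3, I/O yield, promote→Q0. Q0=[P3,P5,P1] Q1=[P2] Q2=[]
t=28-30: P3@Q0 runs 2, rem=1, I/O yield, promote→Q0. Q0=[P5,P1,P3] Q1=[P2] Q2=[]
t=30-32: P5@Q0 runs 2, rem=6, I/O yield, promote→Q0. Q0=[P1,P3,P5] Q1=[P2] Q2=[]
t=32-33: P1@Q0 runs 1, rem=2, I/O yield, promote→Q0. Q0=[P3,P5,P1] Q1=[P2] Q2=[]
t=33-34: P3@Q0 runs 1, rem=0, completes. Q0=[P5,P1] Q1=[P2] Q2=[]
t=34-36: P5@Q0 runs 2, rem=4, I/O yield, promote→Q0. Q0=[P1,P5] Q1=[P2] Q2=[]
t=36-37: P1@Q0 runs 1, rem=1, I/O yield, promote→Q0. Q0=[P5,P1] Q1=[P2] Q2=[]
t=37-39: P5@Q0 runs 2, rem=2, I/O yield, promote→Q0. Q0=[P1,P5] Q1=[P2] Q2=[]
t=39-40: P1@Q0 runs 1, rem=0, completes. Q0=[P5] Q1=[P2] Q2=[]
t=40-42: P5@Q0 runs 2, rem=0, completes. Q0=[] Q1=[P2] Q2=[]
t=42-48: P2@Q1 runs 6, rem=1, quantum used, demote→Q2. Q0=[] Q1=[] Q2=[P2]
t=48-49: P2@Q2 runs 1, rem=0, completes. Q0=[] Q1=[] Q2=[]

Answer: P4,P3,P1,P5,P2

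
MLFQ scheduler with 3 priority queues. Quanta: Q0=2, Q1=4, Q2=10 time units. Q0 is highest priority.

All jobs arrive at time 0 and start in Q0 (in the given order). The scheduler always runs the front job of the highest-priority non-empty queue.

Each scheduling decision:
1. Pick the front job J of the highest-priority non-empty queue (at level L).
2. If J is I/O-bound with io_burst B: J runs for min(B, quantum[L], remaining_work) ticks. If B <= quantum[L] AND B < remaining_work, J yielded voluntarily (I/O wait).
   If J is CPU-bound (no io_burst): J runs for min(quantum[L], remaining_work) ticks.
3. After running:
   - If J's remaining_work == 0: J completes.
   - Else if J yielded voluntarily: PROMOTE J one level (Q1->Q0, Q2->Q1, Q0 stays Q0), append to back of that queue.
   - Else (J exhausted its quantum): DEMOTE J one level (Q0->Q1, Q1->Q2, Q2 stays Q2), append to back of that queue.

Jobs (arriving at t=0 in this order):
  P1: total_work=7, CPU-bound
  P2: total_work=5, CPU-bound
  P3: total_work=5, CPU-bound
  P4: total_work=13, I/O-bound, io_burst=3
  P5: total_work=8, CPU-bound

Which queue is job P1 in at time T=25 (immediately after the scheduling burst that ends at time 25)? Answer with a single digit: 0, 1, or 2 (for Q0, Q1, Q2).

Answer: 2

Derivation:
t=0-2: P1@Q0 runs 2, rem=5, quantum used, demote→Q1. Q0=[P2,P3,P4,P5] Q1=[P1] Q2=[]
t=2-4: P2@Q0 runs 2, rem=3, quantum used, demote→Q1. Q0=[P3,P4,P5] Q1=[P1,P2] Q2=[]
t=4-6: P3@Q0 runs 2, rem=3, quantum used, demote→Q1. Q0=[P4,P5] Q1=[P1,P2,P3] Q2=[]
t=6-8: P4@Q0 runs 2, rem=11, quantum used, demote→Q1. Q0=[P5] Q1=[P1,P2,P3,P4] Q2=[]
t=8-10: P5@Q0 runs 2, rem=6, quantum used, demote→Q1. Q0=[] Q1=[P1,P2,P3,P4,P5] Q2=[]
t=10-14: P1@Q1 runs 4, rem=1, quantum used, demote→Q2. Q0=[] Q1=[P2,P3,P4,P5] Q2=[P1]
t=14-17: P2@Q1 runs 3, rem=0, completes. Q0=[] Q1=[P3,P4,P5] Q2=[P1]
t=17-20: P3@Q1 runs 3, rem=0, completes. Q0=[] Q1=[P4,P5] Q2=[P1]
t=20-23: P4@Q1 runs 3, rem=8, I/O yield, promote→Q0. Q0=[P4] Q1=[P5] Q2=[P1]
t=23-25: P4@Q0 runs 2, rem=6, quantum used, demote→Q1. Q0=[] Q1=[P5,P4] Q2=[P1]
t=25-29: P5@Q1 runs 4, rem=2, quantum used, demote→Q2. Q0=[] Q1=[P4] Q2=[P1,P5]
t=29-32: P4@Q1 runs 3, rem=3, I/O yield, promote→Q0. Q0=[P4] Q1=[] Q2=[P1,P5]
t=32-34: P4@Q0 runs 2, rem=1, quantum used, demote→Q1. Q0=[] Q1=[P4] Q2=[P1,P5]
t=34-35: P4@Q1 runs 1, rem=0, completes. Q0=[] Q1=[] Q2=[P1,P5]
t=35-36: P1@Q2 runs 1, rem=0, completes. Q0=[] Q1=[] Q2=[P5]
t=36-38: P5@Q2 runs 2, rem=0, completes. Q0=[] Q1=[] Q2=[]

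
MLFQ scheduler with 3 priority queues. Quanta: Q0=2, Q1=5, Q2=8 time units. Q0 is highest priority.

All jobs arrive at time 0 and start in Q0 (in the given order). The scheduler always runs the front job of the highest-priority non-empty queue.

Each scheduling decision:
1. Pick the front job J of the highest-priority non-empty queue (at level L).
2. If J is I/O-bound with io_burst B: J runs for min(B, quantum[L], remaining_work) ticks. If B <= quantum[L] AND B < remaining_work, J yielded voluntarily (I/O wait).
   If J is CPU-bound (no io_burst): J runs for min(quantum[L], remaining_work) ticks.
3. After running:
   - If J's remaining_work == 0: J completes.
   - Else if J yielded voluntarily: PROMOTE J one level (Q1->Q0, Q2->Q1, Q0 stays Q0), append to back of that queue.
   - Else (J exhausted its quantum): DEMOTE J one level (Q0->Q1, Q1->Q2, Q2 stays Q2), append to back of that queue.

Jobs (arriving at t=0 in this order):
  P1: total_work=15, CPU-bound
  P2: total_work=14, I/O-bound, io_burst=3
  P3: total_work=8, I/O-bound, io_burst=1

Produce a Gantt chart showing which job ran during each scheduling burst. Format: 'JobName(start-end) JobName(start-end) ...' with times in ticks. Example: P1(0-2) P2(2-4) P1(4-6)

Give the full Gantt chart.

t=0-2: P1@Q0 runs 2, rem=13, quantum used, demote→Q1. Q0=[P2,P3] Q1=[P1] Q2=[]
t=2-4: P2@Q0 runs 2, rem=12, quantum used, demote→Q1. Q0=[P3] Q1=[P1,P2] Q2=[]
t=4-5: P3@Q0 runs 1, rem=7, I/O yield, promote→Q0. Q0=[P3] Q1=[P1,P2] Q2=[]
t=5-6: P3@Q0 runs 1, rem=6, I/O yield, promote→Q0. Q0=[P3] Q1=[P1,P2] Q2=[]
t=6-7: P3@Q0 runs 1, rem=5, I/O yield, promote→Q0. Q0=[P3] Q1=[P1,P2] Q2=[]
t=7-8: P3@Q0 runs 1, rem=4, I/O yield, promote→Q0. Q0=[P3] Q1=[P1,P2] Q2=[]
t=8-9: P3@Q0 runs 1, rem=3, I/O yield, promote→Q0. Q0=[P3] Q1=[P1,P2] Q2=[]
t=9-10: P3@Q0 runs 1, rem=2, I/O yield, promote→Q0. Q0=[P3] Q1=[P1,P2] Q2=[]
t=10-11: P3@Q0 runs 1, rem=1, I/O yield, promote→Q0. Q0=[P3] Q1=[P1,P2] Q2=[]
t=11-12: P3@Q0 runs 1, rem=0, completes. Q0=[] Q1=[P1,P2] Q2=[]
t=12-17: P1@Q1 runs 5, rem=8, quantum used, demote→Q2. Q0=[] Q1=[P2] Q2=[P1]
t=17-20: P2@Q1 runs 3, rem=9, I/O yield, promote→Q0. Q0=[P2] Q1=[] Q2=[P1]
t=20-22: P2@Q0 runs 2, rem=7, quantum used, demote→Q1. Q0=[] Q1=[P2] Q2=[P1]
t=22-25: P2@Q1 runs 3, rem=4, I/O yield, promote→Q0. Q0=[P2] Q1=[] Q2=[P1]
t=25-27: P2@Q0 runs 2, rem=2, quantum used, demote→Q1. Q0=[] Q1=[P2] Q2=[P1]
t=27-29: P2@Q1 runs 2, rem=0, completes. Q0=[] Q1=[] Q2=[P1]
t=29-37: P1@Q2 runs 8, rem=0, completes. Q0=[] Q1=[] Q2=[]

Answer: P1(0-2) P2(2-4) P3(4-5) P3(5-6) P3(6-7) P3(7-8) P3(8-9) P3(9-10) P3(10-11) P3(11-12) P1(12-17) P2(17-20) P2(20-22) P2(22-25) P2(25-27) P2(27-29) P1(29-37)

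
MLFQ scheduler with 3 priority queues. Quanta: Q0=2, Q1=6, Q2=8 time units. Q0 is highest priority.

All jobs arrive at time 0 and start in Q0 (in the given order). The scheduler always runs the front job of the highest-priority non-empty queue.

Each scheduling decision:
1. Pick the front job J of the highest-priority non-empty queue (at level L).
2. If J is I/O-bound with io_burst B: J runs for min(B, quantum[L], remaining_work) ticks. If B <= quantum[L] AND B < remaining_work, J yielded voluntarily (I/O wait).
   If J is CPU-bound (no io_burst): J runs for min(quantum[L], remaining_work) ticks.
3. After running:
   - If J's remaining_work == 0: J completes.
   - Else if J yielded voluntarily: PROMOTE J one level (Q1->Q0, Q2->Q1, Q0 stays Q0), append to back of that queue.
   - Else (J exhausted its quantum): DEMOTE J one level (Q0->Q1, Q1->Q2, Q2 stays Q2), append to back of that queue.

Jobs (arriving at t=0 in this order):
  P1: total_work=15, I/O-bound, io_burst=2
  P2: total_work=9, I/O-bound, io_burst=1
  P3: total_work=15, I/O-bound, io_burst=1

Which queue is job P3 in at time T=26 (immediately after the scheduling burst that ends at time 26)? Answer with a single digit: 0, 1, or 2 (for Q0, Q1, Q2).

t=0-2: P1@Q0 runs 2, rem=13, I/O yield, promote→Q0. Q0=[P2,P3,P1] Q1=[] Q2=[]
t=2-3: P2@Q0 runs 1, rem=8, I/O yield, promote→Q0. Q0=[P3,P1,P2] Q1=[] Q2=[]
t=3-4: P3@Q0 runs 1, rem=14, I/O yield, promote→Q0. Q0=[P1,P2,P3] Q1=[] Q2=[]
t=4-6: P1@Q0 runs 2, rem=11, I/O yield, promote→Q0. Q0=[P2,P3,P1] Q1=[] Q2=[]
t=6-7: P2@Q0 runs 1, rem=7, I/O yield, promote→Q0. Q0=[P3,P1,P2] Q1=[] Q2=[]
t=7-8: P3@Q0 runs 1, rem=13, I/O yield, promote→Q0. Q0=[P1,P2,P3] Q1=[] Q2=[]
t=8-10: P1@Q0 runs 2, rem=9, I/O yield, promote→Q0. Q0=[P2,P3,P1] Q1=[] Q2=[]
t=10-11: P2@Q0 runs 1, rem=6, I/O yield, promote→Q0. Q0=[P3,P1,P2] Q1=[] Q2=[]
t=11-12: P3@Q0 runs 1, rem=12, I/O yield, promote→Q0. Q0=[P1,P2,P3] Q1=[] Q2=[]
t=12-14: P1@Q0 runs 2, rem=7, I/O yield, promote→Q0. Q0=[P2,P3,P1] Q1=[] Q2=[]
t=14-15: P2@Q0 runs 1, rem=5, I/O yield, promote→Q0. Q0=[P3,P1,P2] Q1=[] Q2=[]
t=15-16: P3@Q0 runs 1, rem=11, I/O yield, promote→Q0. Q0=[P1,P2,P3] Q1=[] Q2=[]
t=16-18: P1@Q0 runs 2, rem=5, I/O yield, promote→Q0. Q0=[P2,P3,P1] Q1=[] Q2=[]
t=18-19: P2@Q0 runs 1, rem=4, I/O yield, promote→Q0. Q0=[P3,P1,P2] Q1=[] Q2=[]
t=19-20: P3@Q0 runs 1, rem=10, I/O yield, promote→Q0. Q0=[P1,P2,P3] Q1=[] Q2=[]
t=20-22: P1@Q0 runs 2, rem=3, I/O yield, promote→Q0. Q0=[P2,P3,P1] Q1=[] Q2=[]
t=22-23: P2@Q0 runs 1, rem=3, I/O yield, promote→Q0. Q0=[P3,P1,P2] Q1=[] Q2=[]
t=23-24: P3@Q0 runs 1, rem=9, I/O yield, promote→Q0. Q0=[P1,P2,P3] Q1=[] Q2=[]
t=24-26: P1@Q0 runs 2, rem=1, I/O yield, promote→Q0. Q0=[P2,P3,P1] Q1=[] Q2=[]
t=26-27: P2@Q0 runs 1, rem=2, I/O yield, promote→Q0. Q0=[P3,P1,P2] Q1=[] Q2=[]
t=27-28: P3@Q0 runs 1, rem=8, I/O yield, promote→Q0. Q0=[P1,P2,P3] Q1=[] Q2=[]
t=28-29: P1@Q0 runs 1, rem=0, completes. Q0=[P2,P3] Q1=[] Q2=[]
t=29-30: P2@Q0 runs 1, rem=1, I/O yield, promote→Q0. Q0=[P3,P2] Q1=[] Q2=[]
t=30-31: P3@Q0 runs 1, rem=7, I/O yield, promote→Q0. Q0=[P2,P3] Q1=[] Q2=[]
t=31-32: P2@Q0 runs 1, rem=0, completes. Q0=[P3] Q1=[] Q2=[]
t=32-33: P3@Q0 runs 1, rem=6, I/O yield, promote→Q0. Q0=[P3] Q1=[] Q2=[]
t=33-34: P3@Q0 runs 1, rem=5, I/O yield, promote→Q0. Q0=[P3] Q1=[] Q2=[]
t=34-35: P3@Q0 runs 1, rem=4, I/O yield, promote→Q0. Q0=[P3] Q1=[] Q2=[]
t=35-36: P3@Q0 runs 1, rem=3, I/O yield, promote→Q0. Q0=[P3] Q1=[] Q2=[]
t=36-37: P3@Q0 runs 1, rem=2, I/O yield, promote→Q0. Q0=[P3] Q1=[] Q2=[]
t=37-38: P3@Q0 runs 1, rem=1, I/O yield, promote→Q0. Q0=[P3] Q1=[] Q2=[]
t=38-39: P3@Q0 runs 1, rem=0, completes. Q0=[] Q1=[] Q2=[]

Answer: 0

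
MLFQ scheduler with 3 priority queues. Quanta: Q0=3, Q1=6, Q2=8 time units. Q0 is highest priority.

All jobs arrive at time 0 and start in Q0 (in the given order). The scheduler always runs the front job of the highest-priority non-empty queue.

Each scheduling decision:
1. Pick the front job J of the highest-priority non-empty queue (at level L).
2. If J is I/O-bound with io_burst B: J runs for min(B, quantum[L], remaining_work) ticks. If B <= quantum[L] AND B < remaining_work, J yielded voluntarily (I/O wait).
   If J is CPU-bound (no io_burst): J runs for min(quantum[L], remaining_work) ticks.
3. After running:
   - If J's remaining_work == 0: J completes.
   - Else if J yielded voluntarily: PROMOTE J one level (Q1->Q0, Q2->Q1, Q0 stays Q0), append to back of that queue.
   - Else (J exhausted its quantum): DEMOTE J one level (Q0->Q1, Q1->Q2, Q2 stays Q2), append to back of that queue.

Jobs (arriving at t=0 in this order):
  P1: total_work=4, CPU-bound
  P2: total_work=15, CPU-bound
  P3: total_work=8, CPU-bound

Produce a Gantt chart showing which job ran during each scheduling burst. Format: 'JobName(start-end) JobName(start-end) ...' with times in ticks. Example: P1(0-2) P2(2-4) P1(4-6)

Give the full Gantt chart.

t=0-3: P1@Q0 runs 3, rem=1, quantum used, demote→Q1. Q0=[P2,P3] Q1=[P1] Q2=[]
t=3-6: P2@Q0 runs 3, rem=12, quantum used, demote→Q1. Q0=[P3] Q1=[P1,P2] Q2=[]
t=6-9: P3@Q0 runs 3, rem=5, quantum used, demote→Q1. Q0=[] Q1=[P1,P2,P3] Q2=[]
t=9-10: P1@Q1 runs 1, rem=0, completes. Q0=[] Q1=[P2,P3] Q2=[]
t=10-16: P2@Q1 runs 6, rem=6, quantum used, demote→Q2. Q0=[] Q1=[P3] Q2=[P2]
t=16-21: P3@Q1 runs 5, rem=0, completes. Q0=[] Q1=[] Q2=[P2]
t=21-27: P2@Q2 runs 6, rem=0, completes. Q0=[] Q1=[] Q2=[]

Answer: P1(0-3) P2(3-6) P3(6-9) P1(9-10) P2(10-16) P3(16-21) P2(21-27)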